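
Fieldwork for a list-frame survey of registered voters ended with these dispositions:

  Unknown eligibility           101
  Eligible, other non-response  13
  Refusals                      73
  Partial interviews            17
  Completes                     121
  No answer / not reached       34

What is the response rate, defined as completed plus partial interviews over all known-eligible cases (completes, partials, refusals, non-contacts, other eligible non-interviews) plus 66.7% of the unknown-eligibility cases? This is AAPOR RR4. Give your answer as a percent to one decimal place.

42.4%

Top: 121 + 17 = 138
Eligible (known): 121 + 17 + 73 + 34 + 13 = 258
Estimated eligible among unknowns: 0.6670 × 101 = 67.37
Denom: 258 + 67.37 = 325.37
RR4 = 138 / 325.37 = 0.4241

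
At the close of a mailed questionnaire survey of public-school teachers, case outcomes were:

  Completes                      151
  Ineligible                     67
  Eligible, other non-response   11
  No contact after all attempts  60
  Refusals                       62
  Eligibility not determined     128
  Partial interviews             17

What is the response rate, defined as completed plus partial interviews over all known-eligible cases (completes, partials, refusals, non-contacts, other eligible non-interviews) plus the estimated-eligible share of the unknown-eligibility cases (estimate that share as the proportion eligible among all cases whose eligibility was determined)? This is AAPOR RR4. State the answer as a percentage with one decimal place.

Top: 151 + 17 = 168
Determined eligible: 151 + 17 + 62 + 60 + 11 = 301
e = 301 / (301 + 67) = 301 / 368 = 0.8179
Estimated eligible among unknowns: 0.8179 × 128 = 104.69
Denom: 301 + 104.69 = 405.69
RR4 = 168 / 405.69 = 0.4141

41.4%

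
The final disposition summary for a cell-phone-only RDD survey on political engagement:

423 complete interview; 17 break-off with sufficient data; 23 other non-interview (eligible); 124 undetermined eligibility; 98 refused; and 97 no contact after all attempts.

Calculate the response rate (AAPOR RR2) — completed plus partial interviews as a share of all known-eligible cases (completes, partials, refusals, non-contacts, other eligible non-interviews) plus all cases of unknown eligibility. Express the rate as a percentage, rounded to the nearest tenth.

Numerator = 423 + 17 = 440
Denom = 423 + 17 + 98 + 97 + 23 + 124 = 782
RR2 = 440 / 782 = 0.5627

56.3%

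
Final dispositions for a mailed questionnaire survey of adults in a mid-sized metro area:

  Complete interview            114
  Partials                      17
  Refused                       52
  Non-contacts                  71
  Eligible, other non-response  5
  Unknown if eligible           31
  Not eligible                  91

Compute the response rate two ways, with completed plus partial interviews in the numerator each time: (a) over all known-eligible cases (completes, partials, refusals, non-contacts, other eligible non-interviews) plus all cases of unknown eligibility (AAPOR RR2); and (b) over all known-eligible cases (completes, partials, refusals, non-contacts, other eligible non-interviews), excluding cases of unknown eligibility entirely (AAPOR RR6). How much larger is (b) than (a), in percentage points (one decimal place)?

Numerator = 114 + 17 = 131
Denominator = 114 + 17 + 52 + 71 + 5 + 31 = 290
RR2 = 131 / 290 = 0.4517
Denominator = 114 + 17 + 52 + 71 + 5 = 259
RR6 = 131 / 259 = 0.5058
Difference = 50.58 − 45.17 = 5.41 percentage points

5.4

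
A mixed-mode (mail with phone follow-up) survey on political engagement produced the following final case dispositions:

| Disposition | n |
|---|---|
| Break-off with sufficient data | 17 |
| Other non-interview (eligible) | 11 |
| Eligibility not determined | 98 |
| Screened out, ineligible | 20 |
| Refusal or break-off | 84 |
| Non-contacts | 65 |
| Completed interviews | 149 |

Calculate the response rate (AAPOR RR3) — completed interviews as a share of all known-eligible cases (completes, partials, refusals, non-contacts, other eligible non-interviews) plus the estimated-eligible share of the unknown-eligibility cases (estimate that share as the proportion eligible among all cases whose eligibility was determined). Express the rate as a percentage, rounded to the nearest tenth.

Num → 149
Eligible (known) → 149 + 17 + 84 + 65 + 11 = 326
e = 326 / (326 + 20) = 326 / 346 = 0.9422
Eligible share of unknowns → 0.9422 × 98 = 92.34
Base → 326 + 92.34 = 418.34
RR3 = 149 / 418.34 = 0.3562

35.6%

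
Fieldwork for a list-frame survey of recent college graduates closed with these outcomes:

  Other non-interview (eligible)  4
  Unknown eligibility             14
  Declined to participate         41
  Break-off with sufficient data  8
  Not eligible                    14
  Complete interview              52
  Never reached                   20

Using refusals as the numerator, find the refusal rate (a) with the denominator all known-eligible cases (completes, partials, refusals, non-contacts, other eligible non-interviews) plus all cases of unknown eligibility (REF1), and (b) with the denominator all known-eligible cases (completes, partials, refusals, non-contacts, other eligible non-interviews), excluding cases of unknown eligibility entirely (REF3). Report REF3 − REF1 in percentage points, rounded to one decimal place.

Top → 41
Denominator → 52 + 8 + 41 + 20 + 4 + 14 = 139
REF1 = 41 / 139 = 0.2950
Denominator → 52 + 8 + 41 + 20 + 4 = 125
REF3 = 41 / 125 = 0.3280
Difference = 32.80 − 29.50 = 3.30 percentage points

3.3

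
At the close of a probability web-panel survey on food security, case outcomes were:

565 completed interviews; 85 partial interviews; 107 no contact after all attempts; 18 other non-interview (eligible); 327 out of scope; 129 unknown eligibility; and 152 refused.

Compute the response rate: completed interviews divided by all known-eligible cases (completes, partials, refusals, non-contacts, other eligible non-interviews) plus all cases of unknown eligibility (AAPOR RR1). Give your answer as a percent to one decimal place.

53.5%

Top = 565
Base = 565 + 85 + 152 + 107 + 18 + 129 = 1056
RR1 = 565 / 1056 = 0.5350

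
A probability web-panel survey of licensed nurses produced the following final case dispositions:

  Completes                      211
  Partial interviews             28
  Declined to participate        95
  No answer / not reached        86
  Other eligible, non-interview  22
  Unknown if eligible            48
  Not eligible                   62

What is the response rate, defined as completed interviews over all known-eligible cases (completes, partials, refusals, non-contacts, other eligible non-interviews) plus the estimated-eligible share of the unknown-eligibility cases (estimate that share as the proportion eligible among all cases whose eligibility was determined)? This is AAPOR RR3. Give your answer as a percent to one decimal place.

Num: 211
Eligible (known): 211 + 28 + 95 + 86 + 22 = 442
e = 442 / (442 + 62) = 442 / 504 = 0.8770
Estimated eligible among unknowns: 0.8770 × 48 = 42.10
Denom: 442 + 42.10 = 484.10
RR3 = 211 / 484.10 = 0.4359

43.6%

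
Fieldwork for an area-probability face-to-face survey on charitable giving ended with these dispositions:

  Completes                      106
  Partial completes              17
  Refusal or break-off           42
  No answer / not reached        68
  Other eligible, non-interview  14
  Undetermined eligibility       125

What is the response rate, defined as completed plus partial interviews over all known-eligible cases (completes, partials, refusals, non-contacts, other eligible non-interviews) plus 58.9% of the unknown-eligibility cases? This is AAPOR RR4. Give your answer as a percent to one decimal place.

Top: 106 + 17 = 123
Known eligible: 106 + 17 + 42 + 68 + 14 = 247
e × U: 0.5890 × 125 = 73.62
Denominator: 247 + 73.62 = 320.62
RR4 = 123 / 320.62 = 0.3836

38.4%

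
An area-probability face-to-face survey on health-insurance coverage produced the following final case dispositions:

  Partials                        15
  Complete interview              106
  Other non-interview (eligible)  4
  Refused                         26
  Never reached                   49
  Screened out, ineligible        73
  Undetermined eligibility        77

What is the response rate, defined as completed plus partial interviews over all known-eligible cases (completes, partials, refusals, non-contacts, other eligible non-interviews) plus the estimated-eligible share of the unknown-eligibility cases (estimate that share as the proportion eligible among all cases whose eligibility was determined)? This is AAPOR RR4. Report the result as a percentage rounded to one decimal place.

47.2%

Top → 106 + 15 = 121
Eligible (known) → 106 + 15 + 26 + 49 + 4 = 200
e = 200 / (200 + 73) = 200 / 273 = 0.7326
e × U → 0.7326 × 77 = 56.41
Denom → 200 + 56.41 = 256.41
RR4 = 121 / 256.41 = 0.4719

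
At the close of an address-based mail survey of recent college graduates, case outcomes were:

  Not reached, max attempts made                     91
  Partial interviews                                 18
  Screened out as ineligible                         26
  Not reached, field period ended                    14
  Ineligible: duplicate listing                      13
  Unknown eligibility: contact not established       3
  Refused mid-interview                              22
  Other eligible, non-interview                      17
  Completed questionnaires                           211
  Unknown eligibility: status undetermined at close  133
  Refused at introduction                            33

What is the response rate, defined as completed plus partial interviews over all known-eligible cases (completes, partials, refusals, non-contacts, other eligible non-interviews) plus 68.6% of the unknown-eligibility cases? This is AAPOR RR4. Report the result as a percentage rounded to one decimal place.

45.9%

Refusal or break-off = 33 + 22 = 55
Non-contacts = 14 + 91 = 105
Undetermined eligibility = 3 + 133 = 136
Out of scope = 26 + 13 = 39
Top: 211 + 18 = 229
Determined eligible: 211 + 18 + 55 + 105 + 17 = 406
Estimated eligible among unknowns: 0.6860 × 136 = 93.30
Denom: 406 + 93.30 = 499.30
RR4 = 229 / 499.30 = 0.4586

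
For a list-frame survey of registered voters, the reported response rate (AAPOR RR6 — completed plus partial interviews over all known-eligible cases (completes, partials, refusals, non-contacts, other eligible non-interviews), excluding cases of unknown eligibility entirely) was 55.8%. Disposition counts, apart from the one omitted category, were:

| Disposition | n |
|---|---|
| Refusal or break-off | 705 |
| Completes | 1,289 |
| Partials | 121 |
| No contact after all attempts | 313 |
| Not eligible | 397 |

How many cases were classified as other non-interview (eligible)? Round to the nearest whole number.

99

Numerator: 1289 + 121 = 1410
RR6 = 1410 / D = 0.558
D = 1410 / 0.558 = 2526.9
Remaining denominator categories sum to 2428
other non-interview (eligible) = 2526.9 − 2428 ≈ 99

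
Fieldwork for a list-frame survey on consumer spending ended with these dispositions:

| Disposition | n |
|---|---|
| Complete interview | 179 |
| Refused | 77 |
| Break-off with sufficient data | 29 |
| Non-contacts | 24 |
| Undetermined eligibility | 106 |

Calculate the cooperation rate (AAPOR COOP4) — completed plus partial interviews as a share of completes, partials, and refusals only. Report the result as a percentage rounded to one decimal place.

Num → 179 + 29 = 208
Denom → 179 + 29 + 77 = 285
COOP4 = 208 / 285 = 0.7298

73.0%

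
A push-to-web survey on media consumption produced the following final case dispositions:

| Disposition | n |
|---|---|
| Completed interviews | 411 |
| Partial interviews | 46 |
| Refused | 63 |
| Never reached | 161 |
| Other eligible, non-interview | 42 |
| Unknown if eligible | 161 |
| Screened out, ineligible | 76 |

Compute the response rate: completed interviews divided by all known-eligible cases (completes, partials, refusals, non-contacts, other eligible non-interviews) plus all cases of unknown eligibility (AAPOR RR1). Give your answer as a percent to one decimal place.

46.5%

Numerator: 411
Denominator: 411 + 46 + 63 + 161 + 42 + 161 = 884
RR1 = 411 / 884 = 0.4649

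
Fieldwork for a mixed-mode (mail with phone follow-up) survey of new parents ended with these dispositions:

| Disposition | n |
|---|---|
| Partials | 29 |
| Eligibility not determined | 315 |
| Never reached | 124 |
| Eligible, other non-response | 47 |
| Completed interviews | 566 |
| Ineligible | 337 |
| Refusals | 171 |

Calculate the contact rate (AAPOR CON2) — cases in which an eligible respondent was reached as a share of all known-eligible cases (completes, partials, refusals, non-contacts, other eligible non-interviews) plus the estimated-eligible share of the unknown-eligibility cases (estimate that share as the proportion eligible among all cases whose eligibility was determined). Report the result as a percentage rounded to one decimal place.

Numerator: 566 + 29 + 171 + 47 = 813
Eligible (known): 566 + 29 + 171 + 124 + 47 = 937
e = 937 / (937 + 337) = 937 / 1274 = 0.7355
e × U: 0.7355 × 315 = 231.68
Base: 937 + 231.68 = 1168.68
CON2 = 813 / 1168.68 = 0.6957

69.6%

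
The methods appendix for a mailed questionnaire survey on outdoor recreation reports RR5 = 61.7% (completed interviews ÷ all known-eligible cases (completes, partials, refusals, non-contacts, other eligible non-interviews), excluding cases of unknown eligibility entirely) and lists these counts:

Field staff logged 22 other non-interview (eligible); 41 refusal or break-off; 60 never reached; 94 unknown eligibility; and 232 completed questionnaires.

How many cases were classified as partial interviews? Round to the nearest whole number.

RR5 = 232 / D = 0.617
D = 232 / 0.617 = 376.0
Other denominator terms total 355
partial interviews = 376.0 − 355 ≈ 21

21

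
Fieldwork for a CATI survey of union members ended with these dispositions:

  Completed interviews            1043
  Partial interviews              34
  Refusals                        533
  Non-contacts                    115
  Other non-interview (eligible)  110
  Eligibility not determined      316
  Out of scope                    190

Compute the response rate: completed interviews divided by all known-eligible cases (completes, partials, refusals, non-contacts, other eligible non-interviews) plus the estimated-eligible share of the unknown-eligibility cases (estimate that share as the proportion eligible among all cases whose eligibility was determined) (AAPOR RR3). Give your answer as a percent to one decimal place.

49.2%

Numerator → 1043
Known eligible → 1043 + 34 + 533 + 115 + 110 = 1835
e = 1835 / (1835 + 190) = 1835 / 2025 = 0.9062
Eligible share of unknowns → 0.9062 × 316 = 286.36
Denom → 1835 + 286.36 = 2121.36
RR3 = 1043 / 2121.36 = 0.4917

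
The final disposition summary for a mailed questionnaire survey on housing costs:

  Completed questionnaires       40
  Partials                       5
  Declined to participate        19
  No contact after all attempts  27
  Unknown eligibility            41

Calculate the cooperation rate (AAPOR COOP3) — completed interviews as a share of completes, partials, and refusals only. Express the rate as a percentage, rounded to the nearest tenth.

62.5%

Numerator → 40
Denom → 40 + 5 + 19 = 64
COOP3 = 40 / 64 = 0.6250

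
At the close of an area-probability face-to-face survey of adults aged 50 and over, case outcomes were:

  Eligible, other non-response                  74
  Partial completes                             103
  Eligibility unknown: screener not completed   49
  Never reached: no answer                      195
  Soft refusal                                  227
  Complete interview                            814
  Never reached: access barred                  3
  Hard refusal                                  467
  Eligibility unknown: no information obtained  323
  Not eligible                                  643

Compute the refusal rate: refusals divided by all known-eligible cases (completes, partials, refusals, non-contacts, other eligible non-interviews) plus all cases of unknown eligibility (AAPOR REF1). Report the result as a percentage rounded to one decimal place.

30.8%

Refused = 467 + 227 = 694
Never reached = 195 + 3 = 198
Unknown eligibility = 49 + 323 = 372
Numerator → 694
Denom → 814 + 103 + 694 + 198 + 74 + 372 = 2255
REF1 = 694 / 2255 = 0.3078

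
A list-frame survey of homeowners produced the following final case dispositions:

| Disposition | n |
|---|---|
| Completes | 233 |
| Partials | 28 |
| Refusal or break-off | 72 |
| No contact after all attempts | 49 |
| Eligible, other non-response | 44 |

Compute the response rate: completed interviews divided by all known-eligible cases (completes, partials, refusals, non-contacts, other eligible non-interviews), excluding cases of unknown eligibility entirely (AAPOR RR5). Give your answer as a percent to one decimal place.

Num: 233
Denom: 233 + 28 + 72 + 49 + 44 = 426
RR5 = 233 / 426 = 0.5469

54.7%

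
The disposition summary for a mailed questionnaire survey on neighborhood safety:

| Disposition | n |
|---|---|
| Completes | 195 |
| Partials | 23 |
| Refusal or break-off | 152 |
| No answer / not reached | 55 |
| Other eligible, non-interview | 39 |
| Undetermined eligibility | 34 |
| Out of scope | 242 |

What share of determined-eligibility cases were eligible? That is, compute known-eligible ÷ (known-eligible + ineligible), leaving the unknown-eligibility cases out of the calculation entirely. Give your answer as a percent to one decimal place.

Eligible (known): 195 + 23 + 152 + 55 + 39 = 464
e = 464 / (464 + 242) = 464 / 706 = 0.6572

65.7%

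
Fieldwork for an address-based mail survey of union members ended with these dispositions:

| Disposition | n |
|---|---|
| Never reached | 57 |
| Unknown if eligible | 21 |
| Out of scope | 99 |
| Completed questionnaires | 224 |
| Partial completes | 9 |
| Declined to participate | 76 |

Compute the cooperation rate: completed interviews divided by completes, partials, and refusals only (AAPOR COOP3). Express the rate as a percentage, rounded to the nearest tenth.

72.5%

Num = 224
Base = 224 + 9 + 76 = 309
COOP3 = 224 / 309 = 0.7249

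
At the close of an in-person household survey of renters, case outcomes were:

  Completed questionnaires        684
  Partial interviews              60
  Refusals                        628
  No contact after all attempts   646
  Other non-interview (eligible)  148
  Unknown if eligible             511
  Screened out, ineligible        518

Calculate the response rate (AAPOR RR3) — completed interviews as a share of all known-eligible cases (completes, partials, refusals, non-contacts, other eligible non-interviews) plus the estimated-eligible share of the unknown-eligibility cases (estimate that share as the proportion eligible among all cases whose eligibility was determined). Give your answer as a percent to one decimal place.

26.5%

Numerator: 684
Determined eligible: 684 + 60 + 628 + 646 + 148 = 2166
e = 2166 / (2166 + 518) = 2166 / 2684 = 0.8070
Estimated eligible among unknowns: 0.8070 × 511 = 412.38
Denominator: 2166 + 412.38 = 2578.38
RR3 = 684 / 2578.38 = 0.2653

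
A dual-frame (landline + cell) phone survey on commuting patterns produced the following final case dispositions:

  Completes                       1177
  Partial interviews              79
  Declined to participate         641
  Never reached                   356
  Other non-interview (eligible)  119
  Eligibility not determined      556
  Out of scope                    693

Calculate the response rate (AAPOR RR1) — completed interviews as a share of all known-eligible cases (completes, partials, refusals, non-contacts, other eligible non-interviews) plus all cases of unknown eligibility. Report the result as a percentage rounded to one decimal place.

40.2%

Top = 1177
Denom = 1177 + 79 + 641 + 356 + 119 + 556 = 2928
RR1 = 1177 / 2928 = 0.4020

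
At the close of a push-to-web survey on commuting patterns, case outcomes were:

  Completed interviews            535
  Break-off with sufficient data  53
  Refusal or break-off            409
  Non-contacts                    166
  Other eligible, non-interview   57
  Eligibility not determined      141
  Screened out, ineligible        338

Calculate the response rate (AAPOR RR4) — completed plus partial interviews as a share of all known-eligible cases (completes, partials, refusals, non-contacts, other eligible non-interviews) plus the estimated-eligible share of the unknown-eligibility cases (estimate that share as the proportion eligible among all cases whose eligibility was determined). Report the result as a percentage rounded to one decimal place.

Num: 535 + 53 = 588
Determined eligible: 535 + 53 + 409 + 166 + 57 = 1220
e = 1220 / (1220 + 338) = 1220 / 1558 = 0.7831
Estimated eligible among unknowns: 0.7831 × 141 = 110.42
Denominator: 1220 + 110.42 = 1330.42
RR4 = 588 / 1330.42 = 0.4420

44.2%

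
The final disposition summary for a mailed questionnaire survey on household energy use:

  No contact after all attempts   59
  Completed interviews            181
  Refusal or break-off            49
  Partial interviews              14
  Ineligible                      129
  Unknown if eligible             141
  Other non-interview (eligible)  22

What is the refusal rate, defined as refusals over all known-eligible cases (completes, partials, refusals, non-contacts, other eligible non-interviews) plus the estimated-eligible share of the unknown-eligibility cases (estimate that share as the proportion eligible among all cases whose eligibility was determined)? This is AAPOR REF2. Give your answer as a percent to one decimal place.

11.5%

Num → 49
Determined eligible → 181 + 14 + 49 + 59 + 22 = 325
e = 325 / (325 + 129) = 325 / 454 = 0.7159
e × U → 0.7159 × 141 = 100.94
Denominator → 325 + 100.94 = 425.94
REF2 = 49 / 425.94 = 0.1150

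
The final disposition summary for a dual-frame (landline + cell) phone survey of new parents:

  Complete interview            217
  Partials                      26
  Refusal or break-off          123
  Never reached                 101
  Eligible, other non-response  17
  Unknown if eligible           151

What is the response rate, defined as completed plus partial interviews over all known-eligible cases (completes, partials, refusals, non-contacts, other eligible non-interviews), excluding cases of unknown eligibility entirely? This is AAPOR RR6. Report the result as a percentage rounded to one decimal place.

50.2%

Numerator = 217 + 26 = 243
Denominator = 217 + 26 + 123 + 101 + 17 = 484
RR6 = 243 / 484 = 0.5021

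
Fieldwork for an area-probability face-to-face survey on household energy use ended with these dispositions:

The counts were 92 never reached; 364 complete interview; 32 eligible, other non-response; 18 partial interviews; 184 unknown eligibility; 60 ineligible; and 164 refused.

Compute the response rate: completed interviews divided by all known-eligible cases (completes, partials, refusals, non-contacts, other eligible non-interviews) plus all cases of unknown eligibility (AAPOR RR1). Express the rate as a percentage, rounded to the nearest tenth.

Num: 364
Base: 364 + 18 + 164 + 92 + 32 + 184 = 854
RR1 = 364 / 854 = 0.4262

42.6%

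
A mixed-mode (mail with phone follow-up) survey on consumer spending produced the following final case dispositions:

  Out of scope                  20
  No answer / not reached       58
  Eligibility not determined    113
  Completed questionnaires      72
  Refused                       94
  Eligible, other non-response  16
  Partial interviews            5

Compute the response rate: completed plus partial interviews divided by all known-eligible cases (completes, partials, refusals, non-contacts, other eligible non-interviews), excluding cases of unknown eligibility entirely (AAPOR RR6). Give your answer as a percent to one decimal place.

31.4%

Numerator: 72 + 5 = 77
Denominator: 72 + 5 + 94 + 58 + 16 = 245
RR6 = 77 / 245 = 0.3143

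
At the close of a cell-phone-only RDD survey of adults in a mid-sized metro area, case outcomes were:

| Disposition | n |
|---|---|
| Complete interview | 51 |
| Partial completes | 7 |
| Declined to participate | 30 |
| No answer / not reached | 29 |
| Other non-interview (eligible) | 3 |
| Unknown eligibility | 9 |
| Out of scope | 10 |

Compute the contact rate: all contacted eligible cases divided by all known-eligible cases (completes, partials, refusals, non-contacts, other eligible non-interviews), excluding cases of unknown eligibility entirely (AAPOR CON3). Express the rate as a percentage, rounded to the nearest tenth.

Numerator = 51 + 7 + 30 + 3 = 91
Base = 51 + 7 + 30 + 29 + 3 = 120
CON3 = 91 / 120 = 0.7583

75.8%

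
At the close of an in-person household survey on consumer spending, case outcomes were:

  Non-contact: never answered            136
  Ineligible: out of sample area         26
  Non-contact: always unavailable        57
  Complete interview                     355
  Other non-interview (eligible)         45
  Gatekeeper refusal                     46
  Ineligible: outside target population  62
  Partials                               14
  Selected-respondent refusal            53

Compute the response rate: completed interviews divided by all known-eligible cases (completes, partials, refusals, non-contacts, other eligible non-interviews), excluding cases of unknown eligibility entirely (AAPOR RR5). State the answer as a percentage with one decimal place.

Refusals = 46 + 53 = 99
No contact after all attempts = 136 + 57 = 193
Screened out, ineligible = 62 + 26 = 88
Numerator → 355
Base → 355 + 14 + 99 + 193 + 45 = 706
RR5 = 355 / 706 = 0.5028

50.3%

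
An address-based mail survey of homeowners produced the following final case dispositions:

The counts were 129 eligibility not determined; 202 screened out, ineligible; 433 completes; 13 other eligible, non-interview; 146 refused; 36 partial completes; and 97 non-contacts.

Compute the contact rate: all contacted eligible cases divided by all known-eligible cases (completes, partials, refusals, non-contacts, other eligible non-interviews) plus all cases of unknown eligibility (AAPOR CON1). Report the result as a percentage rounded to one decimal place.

Numerator: 433 + 36 + 146 + 13 = 628
Denom: 433 + 36 + 146 + 97 + 13 + 129 = 854
CON1 = 628 / 854 = 0.7354

73.5%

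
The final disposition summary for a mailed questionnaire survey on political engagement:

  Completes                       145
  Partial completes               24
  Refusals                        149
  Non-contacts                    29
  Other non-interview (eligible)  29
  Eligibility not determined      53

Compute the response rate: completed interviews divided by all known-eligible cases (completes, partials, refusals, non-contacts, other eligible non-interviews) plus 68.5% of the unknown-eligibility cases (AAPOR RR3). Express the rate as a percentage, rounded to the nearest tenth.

Numerator = 145
Known eligible = 145 + 24 + 149 + 29 + 29 = 376
Eligible share of unknowns = 0.6850 × 53 = 36.30
Denominator = 376 + 36.30 = 412.30
RR3 = 145 / 412.30 = 0.3517

35.2%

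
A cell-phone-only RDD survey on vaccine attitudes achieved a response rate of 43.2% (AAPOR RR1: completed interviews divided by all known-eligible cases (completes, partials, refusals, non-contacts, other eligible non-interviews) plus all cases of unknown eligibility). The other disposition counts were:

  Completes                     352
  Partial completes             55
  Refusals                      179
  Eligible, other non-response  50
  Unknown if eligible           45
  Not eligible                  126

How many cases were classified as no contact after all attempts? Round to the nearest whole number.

RR1 = 352 / D = 0.432
D = 352 / 0.432 = 814.8
Other denominator terms total 681
no contact after all attempts = 814.8 − 681 ≈ 134

134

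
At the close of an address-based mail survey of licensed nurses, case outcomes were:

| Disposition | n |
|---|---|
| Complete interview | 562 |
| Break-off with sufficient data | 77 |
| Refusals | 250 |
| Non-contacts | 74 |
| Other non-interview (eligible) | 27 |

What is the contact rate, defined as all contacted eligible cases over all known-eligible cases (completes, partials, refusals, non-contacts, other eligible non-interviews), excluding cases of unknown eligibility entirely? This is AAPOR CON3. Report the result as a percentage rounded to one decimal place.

Num = 562 + 77 + 250 + 27 = 916
Denom = 562 + 77 + 250 + 74 + 27 = 990
CON3 = 916 / 990 = 0.9253

92.5%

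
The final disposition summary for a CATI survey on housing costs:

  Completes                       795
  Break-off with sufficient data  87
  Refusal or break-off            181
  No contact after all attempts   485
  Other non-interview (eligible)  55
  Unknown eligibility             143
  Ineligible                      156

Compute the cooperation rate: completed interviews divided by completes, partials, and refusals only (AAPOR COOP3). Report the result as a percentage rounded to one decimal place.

74.8%

Numerator = 795
Denominator = 795 + 87 + 181 = 1063
COOP3 = 795 / 1063 = 0.7479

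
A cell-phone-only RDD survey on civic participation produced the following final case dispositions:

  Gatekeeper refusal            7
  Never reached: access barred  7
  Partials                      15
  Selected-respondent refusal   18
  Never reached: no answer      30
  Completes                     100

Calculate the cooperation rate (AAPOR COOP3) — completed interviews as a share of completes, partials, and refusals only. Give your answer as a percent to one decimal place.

71.4%

Refusals = 7 + 18 = 25
Never reached = 30 + 7 = 37
Numerator → 100
Denominator → 100 + 15 + 25 = 140
COOP3 = 100 / 140 = 0.7143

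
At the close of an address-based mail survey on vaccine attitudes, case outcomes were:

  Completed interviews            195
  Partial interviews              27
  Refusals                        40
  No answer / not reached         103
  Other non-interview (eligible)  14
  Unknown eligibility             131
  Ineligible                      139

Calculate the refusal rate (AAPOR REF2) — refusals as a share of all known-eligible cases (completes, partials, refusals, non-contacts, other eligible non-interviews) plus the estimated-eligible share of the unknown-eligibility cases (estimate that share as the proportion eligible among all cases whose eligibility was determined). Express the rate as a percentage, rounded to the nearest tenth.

Num → 40
Determined eligible → 195 + 27 + 40 + 103 + 14 = 379
e = 379 / (379 + 139) = 379 / 518 = 0.7317
Estimated eligible among unknowns → 0.7317 × 131 = 95.85
Denominator → 379 + 95.85 = 474.85
REF2 = 40 / 474.85 = 0.0842

8.4%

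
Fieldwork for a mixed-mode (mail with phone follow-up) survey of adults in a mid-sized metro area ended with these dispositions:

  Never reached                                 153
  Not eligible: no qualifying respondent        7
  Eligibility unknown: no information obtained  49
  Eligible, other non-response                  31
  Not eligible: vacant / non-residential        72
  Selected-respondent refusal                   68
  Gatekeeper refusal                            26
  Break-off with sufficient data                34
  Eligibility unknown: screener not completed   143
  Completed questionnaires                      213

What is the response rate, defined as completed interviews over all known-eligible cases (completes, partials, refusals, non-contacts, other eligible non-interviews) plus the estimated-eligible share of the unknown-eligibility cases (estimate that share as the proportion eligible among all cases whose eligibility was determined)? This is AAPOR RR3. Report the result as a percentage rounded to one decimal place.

Refusals = 26 + 68 = 94
Unknown if eligible = 143 + 49 = 192
Screened out, ineligible = 7 + 72 = 79
Numerator = 213
Eligible (known) = 213 + 34 + 94 + 153 + 31 = 525
e = 525 / (525 + 79) = 525 / 604 = 0.8692
Estimated eligible among unknowns = 0.8692 × 192 = 166.89
Denom = 525 + 166.89 = 691.89
RR3 = 213 / 691.89 = 0.3079

30.8%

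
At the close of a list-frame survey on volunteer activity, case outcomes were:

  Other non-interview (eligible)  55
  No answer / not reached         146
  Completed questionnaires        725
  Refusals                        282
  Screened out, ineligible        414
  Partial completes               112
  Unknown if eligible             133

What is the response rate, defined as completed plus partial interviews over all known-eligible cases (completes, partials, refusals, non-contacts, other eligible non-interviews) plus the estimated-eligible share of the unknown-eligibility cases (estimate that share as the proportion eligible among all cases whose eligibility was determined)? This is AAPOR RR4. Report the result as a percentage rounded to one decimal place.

Num → 725 + 112 = 837
Determined eligible → 725 + 112 + 282 + 146 + 55 = 1320
e = 1320 / (1320 + 414) = 1320 / 1734 = 0.7612
Eligible share of unknowns → 0.7612 × 133 = 101.24
Denominator → 1320 + 101.24 = 1421.24
RR4 = 837 / 1421.24 = 0.5889

58.9%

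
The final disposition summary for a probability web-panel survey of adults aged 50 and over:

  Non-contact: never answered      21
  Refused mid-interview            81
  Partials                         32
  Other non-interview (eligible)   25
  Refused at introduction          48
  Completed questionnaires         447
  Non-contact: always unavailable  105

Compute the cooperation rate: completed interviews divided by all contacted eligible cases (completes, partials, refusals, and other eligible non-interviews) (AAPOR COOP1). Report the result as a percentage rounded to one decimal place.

Refusals = 48 + 81 = 129
No contact after all attempts = 21 + 105 = 126
Numerator: 447
Denom: 447 + 32 + 129 + 25 = 633
COOP1 = 447 / 633 = 0.7062

70.6%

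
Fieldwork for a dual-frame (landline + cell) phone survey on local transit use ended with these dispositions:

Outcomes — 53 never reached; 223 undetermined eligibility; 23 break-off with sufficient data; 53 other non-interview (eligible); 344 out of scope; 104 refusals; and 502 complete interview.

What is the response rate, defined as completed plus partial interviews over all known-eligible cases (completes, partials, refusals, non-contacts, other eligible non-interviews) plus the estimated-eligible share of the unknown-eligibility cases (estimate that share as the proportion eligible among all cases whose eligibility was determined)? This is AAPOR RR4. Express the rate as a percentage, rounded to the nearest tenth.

Top → 502 + 23 = 525
Eligible (known) → 502 + 23 + 104 + 53 + 53 = 735
e = 735 / (735 + 344) = 735 / 1079 = 0.6812
Eligible share of unknowns → 0.6812 × 223 = 151.91
Base → 735 + 151.91 = 886.91
RR4 = 525 / 886.91 = 0.5919

59.2%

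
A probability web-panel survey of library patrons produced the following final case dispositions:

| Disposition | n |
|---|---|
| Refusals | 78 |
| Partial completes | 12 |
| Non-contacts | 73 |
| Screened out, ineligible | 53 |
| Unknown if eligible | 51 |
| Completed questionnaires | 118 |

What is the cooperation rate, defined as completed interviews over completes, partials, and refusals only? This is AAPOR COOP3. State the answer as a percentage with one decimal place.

Num = 118
Denominator = 118 + 12 + 78 = 208
COOP3 = 118 / 208 = 0.5673

56.7%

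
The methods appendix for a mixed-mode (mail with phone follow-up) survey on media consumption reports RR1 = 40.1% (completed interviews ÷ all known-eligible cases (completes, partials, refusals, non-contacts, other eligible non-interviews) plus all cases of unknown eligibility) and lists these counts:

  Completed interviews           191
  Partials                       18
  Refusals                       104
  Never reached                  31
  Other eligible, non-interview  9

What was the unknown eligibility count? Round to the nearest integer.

RR1 = 191 / D = 0.401
D = 191 / 0.401 = 476.3
Rest of base = 353
unknown eligibility = 476.3 − 353 ≈ 123

123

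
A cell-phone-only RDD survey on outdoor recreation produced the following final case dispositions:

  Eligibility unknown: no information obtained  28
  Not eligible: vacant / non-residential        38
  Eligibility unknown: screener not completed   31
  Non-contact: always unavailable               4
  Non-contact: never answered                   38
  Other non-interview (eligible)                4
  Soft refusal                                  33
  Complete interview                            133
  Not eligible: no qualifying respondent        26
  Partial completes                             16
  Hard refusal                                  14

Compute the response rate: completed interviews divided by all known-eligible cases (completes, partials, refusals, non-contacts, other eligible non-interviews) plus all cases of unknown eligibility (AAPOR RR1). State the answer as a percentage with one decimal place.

Refusal or break-off = 14 + 33 = 47
No answer / not reached = 38 + 4 = 42
Unknown if eligible = 31 + 28 = 59
Out of scope = 26 + 38 = 64
Top: 133
Denom: 133 + 16 + 47 + 42 + 4 + 59 = 301
RR1 = 133 / 301 = 0.4419

44.2%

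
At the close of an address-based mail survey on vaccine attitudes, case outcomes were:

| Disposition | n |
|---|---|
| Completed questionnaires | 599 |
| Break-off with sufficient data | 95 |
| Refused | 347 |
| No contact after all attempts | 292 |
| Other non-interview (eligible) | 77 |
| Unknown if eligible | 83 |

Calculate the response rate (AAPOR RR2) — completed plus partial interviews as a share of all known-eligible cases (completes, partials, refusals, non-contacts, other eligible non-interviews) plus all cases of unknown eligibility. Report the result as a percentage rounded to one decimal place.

46.5%

Num: 599 + 95 = 694
Denom: 599 + 95 + 347 + 292 + 77 + 83 = 1493
RR2 = 694 / 1493 = 0.4648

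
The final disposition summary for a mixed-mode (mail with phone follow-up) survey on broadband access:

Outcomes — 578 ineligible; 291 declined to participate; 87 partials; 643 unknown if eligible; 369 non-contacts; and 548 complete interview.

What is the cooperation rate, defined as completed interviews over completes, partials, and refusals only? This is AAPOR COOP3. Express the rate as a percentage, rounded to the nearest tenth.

Num: 548
Denominator: 548 + 87 + 291 = 926
COOP3 = 548 / 926 = 0.5918

59.2%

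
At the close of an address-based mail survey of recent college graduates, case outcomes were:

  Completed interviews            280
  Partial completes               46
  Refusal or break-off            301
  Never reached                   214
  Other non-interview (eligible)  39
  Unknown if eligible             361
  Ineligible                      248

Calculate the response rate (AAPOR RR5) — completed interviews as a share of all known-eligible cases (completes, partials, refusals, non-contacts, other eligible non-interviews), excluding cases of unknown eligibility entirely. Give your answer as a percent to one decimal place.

31.8%

Numerator → 280
Base → 280 + 46 + 301 + 214 + 39 = 880
RR5 = 280 / 880 = 0.3182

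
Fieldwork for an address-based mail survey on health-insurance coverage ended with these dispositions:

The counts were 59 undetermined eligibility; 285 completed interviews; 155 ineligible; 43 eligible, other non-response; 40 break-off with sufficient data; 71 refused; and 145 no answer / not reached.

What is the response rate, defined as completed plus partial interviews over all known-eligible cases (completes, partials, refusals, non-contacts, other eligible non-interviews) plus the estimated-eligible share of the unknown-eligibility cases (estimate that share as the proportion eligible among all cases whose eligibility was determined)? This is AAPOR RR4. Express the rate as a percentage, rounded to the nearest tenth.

Top → 285 + 40 = 325
Known eligible → 285 + 40 + 71 + 145 + 43 = 584
e = 584 / (584 + 155) = 584 / 739 = 0.7903
e × U → 0.7903 × 59 = 46.63
Base → 584 + 46.63 = 630.63
RR4 = 325 / 630.63 = 0.5154

51.5%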